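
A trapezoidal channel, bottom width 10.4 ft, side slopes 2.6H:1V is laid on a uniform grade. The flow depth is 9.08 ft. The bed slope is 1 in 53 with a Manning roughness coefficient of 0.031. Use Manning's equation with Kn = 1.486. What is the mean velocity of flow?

With bottom width b = 10.4 ft and side slope z = 2.6: A = (b + zy)y = (10.4 + 2.6×9.08)×9.08 = 308.8 ft²; P = b + 2y√(1+z²) = 10.4 + 2×9.08×2.786 = 60.99 ft.
Hydraulic radius R = A/P = 308.8/60.99 = 5.063 ft.
From Manning's equation, V = (1.486/n) R^(2/3) S^(1/2) = (1.486/0.031) × 5.063^(2/3) × 0.01887^(1/2) = 19.4 ft/s.

V = 19.4 ft/s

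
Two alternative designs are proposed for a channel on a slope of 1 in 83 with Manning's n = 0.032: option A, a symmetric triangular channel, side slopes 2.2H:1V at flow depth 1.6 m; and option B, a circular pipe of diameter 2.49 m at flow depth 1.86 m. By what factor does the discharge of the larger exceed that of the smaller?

Channel A: For a triangular section with side slope z = 2.2: A = zy² = 2.2×1.6² = 5.632 m²; P = 2y√(1+z²) = 2×1.6×2.417 = 7.733 m. Hydraulic radius R = A/P = 5.632/7.733 = 0.7283 m. Q_A = (1/0.032)·5.632·0.7283^(2/3)·√0.01205 = 15.64 m³/s.
Channel B: For a circular section of diameter D = 2.49 m at depth y = 1.86 m, the central angle is θ = 2 arccos(1 − 2y/D) = 4.175 rad. Then A = (D²/8)(θ − sin θ) = 3.901 m² and P = Dθ/2 = 5.198 m. Hydraulic radius R = A/P = 3.901/5.198 = 0.7506 m. Q_B = (1/0.032)·3.901·0.7506^(2/3)·√0.01205 = 11.05 m³/s.
The larger discharge is 15.64 m³/s and the smaller is 11.05 m³/s; the ratio is 1.41.

1.41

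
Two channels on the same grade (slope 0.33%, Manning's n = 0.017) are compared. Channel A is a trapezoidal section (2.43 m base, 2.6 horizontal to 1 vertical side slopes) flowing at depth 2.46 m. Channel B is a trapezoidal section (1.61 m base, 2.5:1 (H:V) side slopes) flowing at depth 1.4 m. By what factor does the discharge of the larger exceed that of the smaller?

Channel A: With bottom width b = 2.43 m and side slope z = 2.6: A = (b + zy)y = (2.43 + 2.6×2.46)×2.46 = 21.71 m²; P = b + 2y√(1+z²) = 2.43 + 2×2.46×2.786 = 16.14 m. Hydraulic radius R = A/P = 21.71/16.14 = 1.346 m. Q_A = (1/0.017)·21.71·1.346^(2/3)·√0.0033 = 89.42 m³/s.
Channel B: With bottom width b = 1.61 m and side slope z = 2.5: A = (b + zy)y = (1.61 + 2.5×1.4)×1.4 = 7.154 m²; P = b + 2y√(1+z²) = 1.61 + 2×1.4×2.693 = 9.149 m. Hydraulic radius R = A/P = 7.154/9.149 = 0.7819 m. Q_B = (1/0.017)·7.154·0.7819^(2/3)·√0.0033 = 20.52 m³/s.
The larger discharge is 89.42 m³/s and the smaller is 20.52 m³/s; the ratio is 4.36.

4.36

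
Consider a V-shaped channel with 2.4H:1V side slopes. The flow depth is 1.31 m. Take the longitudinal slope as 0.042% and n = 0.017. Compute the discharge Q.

Q = 3.55 m³/s

For a triangular section with side slope z = 2.4: A = zy² = 2.4×1.31² = 4.119 m²; P = 2y√(1+z²) = 2×1.31×2.6 = 6.812 m.
Hydraulic radius R = A/P = 4.119/6.812 = 0.6046 m.
Manning's equation: Q = (1/n) A R^(2/3) S^(1/2) = (1/0.017) × 4.119 × 0.6046^(2/3) × 0.00042^(1/2) = 3.55 m³/s.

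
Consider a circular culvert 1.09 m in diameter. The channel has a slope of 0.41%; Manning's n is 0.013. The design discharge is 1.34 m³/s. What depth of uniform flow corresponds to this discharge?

y_n = 0.668 m

Manning's equation rearranged: A R^(2/3) = nQ / (1·√S) = 0.013 × 1.34 / (√0.0041) = 0.2721.
At y = 0.751 m: A R^(2/3) = 0.3216 — high.
At y = 0.668 m: A R^(2/3) = 0.2721 — close enough.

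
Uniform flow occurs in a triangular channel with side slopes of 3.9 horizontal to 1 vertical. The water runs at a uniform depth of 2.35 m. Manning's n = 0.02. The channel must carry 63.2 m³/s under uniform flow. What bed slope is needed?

For a triangular section with side slope z = 3.9: A = zy² = 3.9×2.35² = 21.54 m²; P = 2y√(1+z²) = 2×2.35×4.026 = 18.92 m.
Hydraulic radius R = A/P = 21.54/18.92 = 1.138 m.
From Manning's equation, S = [nQ / (1 A R^(2/3))]² = [0.02 × 63.2 / (1 × 21.54 × 1.138^(2/3))]² = 0.0029.

S = 0.0029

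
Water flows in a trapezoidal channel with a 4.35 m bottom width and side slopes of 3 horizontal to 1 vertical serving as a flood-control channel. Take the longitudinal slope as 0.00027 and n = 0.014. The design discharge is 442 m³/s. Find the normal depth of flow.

Manning's equation rearranged: A R^(2/3) = nQ / (1·√S) = 0.014 × 442 / (√0.00027) = 376.6.
At y = 7.25 m: A R^(2/3) = 458.3 — too large.
At y = 6.69 m: A R^(2/3) = 376.7 — close enough.

y_n = 6.69 m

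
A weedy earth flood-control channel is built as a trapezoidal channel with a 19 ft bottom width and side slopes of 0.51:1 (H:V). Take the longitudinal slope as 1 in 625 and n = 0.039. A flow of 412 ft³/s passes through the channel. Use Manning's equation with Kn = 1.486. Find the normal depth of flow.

Manning's equation rearranged: A R^(2/3) = nQ / (1.486·√S) = 0.039 × 412 / (1.486 × √0.0016) = 270.3.
At y = 6.67 ft: A R^(2/3) = 401.1 — too large.
At y = 3.92 ft: A R^(2/3) = 169.7 — too small.
At y = 5.23 ft: A R^(2/3) = 270.4 — ≈ 270.3.

y_n = 5.23 ft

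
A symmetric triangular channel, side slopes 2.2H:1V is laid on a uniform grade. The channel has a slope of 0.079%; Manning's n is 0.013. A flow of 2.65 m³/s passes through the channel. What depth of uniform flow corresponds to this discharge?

y_n = 0.978 m

Manning's equation rearranged: A R^(2/3) = nQ / (1·√S) = 0.013 × 2.65 / (√0.00079) = 1.226.
Trying y = 0.731 m: A R^(2/3) = 0.5645 — short.
Trying y = 1.09 m: A R^(2/3) = 1.638 — over.
Trying y = 0.978 m: A R^(2/3) = 1.227 — ≈ 1.226.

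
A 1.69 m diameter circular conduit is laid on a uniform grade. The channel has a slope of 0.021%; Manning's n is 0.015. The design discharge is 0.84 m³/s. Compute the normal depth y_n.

y_n = 1.03 m

Manning's equation rearranged: A R^(2/3) = nQ / (1·√S) = 0.015 × 0.84 / (√0.00021) = 0.8695.
Try y = 1.2 m: A R^(2/3) = 1.077 — high.
Try y = 1.03 m: A R^(2/3) = 0.869 — matches.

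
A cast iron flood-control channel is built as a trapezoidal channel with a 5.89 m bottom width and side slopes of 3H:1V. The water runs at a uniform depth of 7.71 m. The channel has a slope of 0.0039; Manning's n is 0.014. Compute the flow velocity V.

With bottom width b = 5.89 m and side slope z = 3: A = (b + zy)y = (5.89 + 3×7.71)×7.71 = 223.7 m²; P = b + 2y√(1+z²) = 5.89 + 2×7.71×3.162 = 54.65 m.
Hydraulic radius R = A/P = 223.7/54.65 = 4.094 m.
From Manning's equation, V = (1/n) R^(2/3) S^(1/2) = (1/0.014) × 4.094^(2/3) × 0.0039^(1/2) = 11.4 m/s.

V = 11.4 m/s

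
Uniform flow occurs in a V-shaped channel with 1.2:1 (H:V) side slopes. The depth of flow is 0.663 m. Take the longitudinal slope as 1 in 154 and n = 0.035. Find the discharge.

For a triangular section with side slope z = 1.2: A = zy² = 1.2×0.663² = 0.5275 m²; P = 2y√(1+z²) = 2×0.663×1.562 = 2.071 m.
Hydraulic radius R = A/P = 0.5275/2.071 = 0.2547 m.
Manning's equation: Q = (1/n) A R^(2/3) S^(1/2) = (1/0.035) × 0.5275 × 0.2547^(2/3) × 0.006494^(1/2) = 0.488 m³/s.

Q = 0.488 m³/s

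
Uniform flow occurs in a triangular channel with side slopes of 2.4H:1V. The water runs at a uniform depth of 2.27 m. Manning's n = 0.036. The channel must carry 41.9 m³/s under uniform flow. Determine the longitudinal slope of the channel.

S = 0.014

For a triangular section with side slope z = 2.4: A = zy² = 2.4×2.27² = 12.37 m²; P = 2y√(1+z²) = 2×2.27×2.6 = 11.8 m.
Hydraulic radius R = A/P = 12.37/11.8 = 1.048 m.
From Manning's equation, S = [nQ / (1 A R^(2/3))]² = [0.036 × 41.9 / (1 × 12.37 × 1.048^(2/3))]² = 0.014.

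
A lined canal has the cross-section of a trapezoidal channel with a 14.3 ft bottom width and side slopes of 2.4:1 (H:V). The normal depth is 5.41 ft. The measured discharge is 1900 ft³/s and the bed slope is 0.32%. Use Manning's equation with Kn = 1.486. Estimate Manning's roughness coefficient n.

With bottom width b = 14.3 ft and side slope z = 2.4: A = (b + zy)y = (14.3 + 2.4×5.41)×5.41 = 147.6 ft²; P = b + 2y√(1+z²) = 14.3 + 2×5.41×2.6 = 42.43 ft.
Hydraulic radius R = A/P = 147.6/42.43 = 3.479 ft.
Rearranging Manning's equation: n = (1.486/Q) A R^(2/3) S^(1/2) = (1.486/1900) × 147.6 × 3.479^(2/3) × √0.0032 = 0.015.

n = 0.015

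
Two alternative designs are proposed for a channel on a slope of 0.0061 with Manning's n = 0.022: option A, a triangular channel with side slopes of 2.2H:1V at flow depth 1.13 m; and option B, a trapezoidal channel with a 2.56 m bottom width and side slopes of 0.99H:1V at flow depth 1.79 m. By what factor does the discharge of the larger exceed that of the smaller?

4.36

Channel A: For a triangular section with side slope z = 2.2: A = zy² = 2.2×1.13² = 2.809 m²; P = 2y√(1+z²) = 2×1.13×2.417 = 5.462 m. Hydraulic radius R = A/P = 2.809/5.462 = 0.5144 m. Q_A = (1/0.022)·2.809·0.5144^(2/3)·√0.0061 = 6.402 m³/s.
Channel B: With bottom width b = 2.56 m and side slope z = 0.99: A = (b + zy)y = (2.56 + 0.99×1.79)×1.79 = 7.754 m²; P = b + 2y√(1+z²) = 2.56 + 2×1.79×1.407 = 7.598 m. Hydraulic radius R = A/P = 7.754/7.598 = 1.021 m. Q_B = (1/0.022)·7.754·1.021^(2/3)·√0.0061 = 27.91 m³/s.
The larger discharge is 27.91 m³/s and the smaller is 6.402 m³/s; the ratio is 4.36.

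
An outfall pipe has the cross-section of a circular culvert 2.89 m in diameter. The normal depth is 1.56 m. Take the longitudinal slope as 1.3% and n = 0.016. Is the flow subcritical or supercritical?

For a circular section of diameter D = 2.89 m at depth y = 1.56 m, the central angle is θ = 2 arccos(1 − 2y/D) = 3.301 rad. Then A = (D²/8)(θ − sin θ) = 3.612 m² and P = Dθ/2 = 4.77 m.
Hydraulic radius R = A/P = 3.612/4.77 = 0.7572 m.
V = (1/n) R^(2/3) √S = (1/0.016) × 0.7572^(2/3) × √0.013 = 5.92 m/s. Hydraulic depth D_h = A/T = 3.612/2.881 = 1.254 m.
Froude number Fr = V/√(g·D_h) = 5.92/√(9.81×1.254) = 1.69, which is greater than 1, so the flow is supercritical.

supercritical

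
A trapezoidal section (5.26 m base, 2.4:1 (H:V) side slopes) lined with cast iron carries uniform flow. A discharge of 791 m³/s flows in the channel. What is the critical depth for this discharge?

y_c = 6.4 m

At critical depth, Q² T / (g A³) = 1, i.e. A³/T = Q²/g = 791²/9.81 = 63780.
Trying y = 4.78 m: A³/T = 18140 — too small.
Trying y = 7.07 m: A³/T = 99020 — too large.
Trying y = 6.4 m: A³/T = 63880 — close enough.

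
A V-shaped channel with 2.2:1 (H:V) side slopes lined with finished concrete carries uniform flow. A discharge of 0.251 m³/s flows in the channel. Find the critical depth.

At critical depth, Q² T / (g A³) = 1, i.e. A³/T = Q²/g = 0.251²/9.81 = 0.006422.
Trying y = 0.222 m: A³/T = 0.001305 — too small.
Trying y = 0.339 m: A³/T = 0.01083 — too large.
Trying y = 0.305 m: A³/T = 0.006387 — close enough.

y_c = 0.305 m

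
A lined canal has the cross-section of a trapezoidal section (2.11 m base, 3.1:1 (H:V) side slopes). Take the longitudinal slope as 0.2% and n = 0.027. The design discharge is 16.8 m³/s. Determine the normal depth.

Manning's equation rearranged: A R^(2/3) = nQ / (1·√S) = 0.027 × 16.8 / (√0.002) = 10.14.
Trying y = 1.23 m: A R^(2/3) = 5.851 — too small.
Trying y = 1.87 m: A R^(2/3) = 15.12 — too large.
Trying y = 1.57 m: A R^(2/3) = 10.12 — matches.

y_n = 1.57 m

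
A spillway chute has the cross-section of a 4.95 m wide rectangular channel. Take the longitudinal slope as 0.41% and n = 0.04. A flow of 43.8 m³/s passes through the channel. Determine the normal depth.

Manning's equation rearranged: A R^(2/3) = nQ / (1·√S) = 0.04 × 43.8 / (√0.0041) = 27.36.
Trying y = 4.72 m: A R^(2/3) = 32.28 — too large.
Trying y = 3.06 m: A R^(2/3) = 18.67 — too small.
Trying y = 4.13 m: A R^(2/3) = 27.35 — close enough.

y_n = 4.13 m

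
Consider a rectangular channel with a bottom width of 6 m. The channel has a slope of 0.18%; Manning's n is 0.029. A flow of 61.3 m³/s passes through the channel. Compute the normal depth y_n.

Manning's equation rearranged: A R^(2/3) = nQ / (1·√S) = 0.029 × 61.3 / (√0.0018) = 41.9.
Try y = 5.72 m: A R^(2/3) = 53.89 — too large.
Try y = 4.67 m: A R^(2/3) = 41.87 — matches.

y_n = 4.67 m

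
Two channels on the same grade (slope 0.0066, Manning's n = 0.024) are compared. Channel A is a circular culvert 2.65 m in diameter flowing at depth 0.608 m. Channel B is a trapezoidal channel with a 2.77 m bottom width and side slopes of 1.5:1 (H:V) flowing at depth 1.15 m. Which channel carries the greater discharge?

channel B

Channel A: For a circular section of diameter D = 2.65 m at depth y = 0.608 m, the central angle is θ = 2 arccos(1 − 2y/D) = 1.998 rad. Then A = (D²/8)(θ − sin θ) = 0.955 m² and P = Dθ/2 = 2.647 m. Hydraulic radius R = A/P = 0.955/2.647 = 0.3607 m. Q_A = (1/0.024)·0.955·0.3607^(2/3)·√0.0066 = 1.638 m³/s.
Channel B: With bottom width b = 2.77 m and side slope z = 1.5: A = (b + zy)y = (2.77 + 1.5×1.15)×1.15 = 5.169 m²; P = b + 2y√(1+z²) = 2.77 + 2×1.15×1.803 = 6.916 m. Hydraulic radius R = A/P = 5.169/6.916 = 0.7474 m. Q_B = (1/0.024)·5.169·0.7474^(2/3)·√0.0066 = 14.41 m³/s.
Q_A = 1.638 m³/s vs Q_B = 14.41 m³/s, so channel B carries more.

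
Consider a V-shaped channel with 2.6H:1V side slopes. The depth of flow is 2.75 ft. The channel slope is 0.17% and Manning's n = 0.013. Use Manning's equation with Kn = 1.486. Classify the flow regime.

subcritical

For a triangular section with side slope z = 2.6: A = zy² = 2.6×2.75² = 19.66 ft²; P = 2y√(1+z²) = 2×2.75×2.786 = 15.32 ft.
Hydraulic radius R = A/P = 19.66/15.32 = 1.283 ft.
V = (1.486/n) R^(2/3) √S = (1.486/0.013) × 1.283^(2/3) × √0.0017 = 5.566 ft/s. Hydraulic depth D_h = A/T = 19.66/14.3 = 1.375 ft.
Froude number Fr = V/√(g·D_h) = 5.566/√(32.2×1.375) = 0.836, which is less than 1, so the flow is subcritical.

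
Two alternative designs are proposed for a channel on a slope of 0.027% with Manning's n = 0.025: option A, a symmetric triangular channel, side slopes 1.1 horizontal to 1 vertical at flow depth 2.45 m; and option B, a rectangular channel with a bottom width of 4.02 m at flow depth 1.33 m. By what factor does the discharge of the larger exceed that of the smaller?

1.34

Channel A: For a triangular section with side slope z = 1.1: A = zy² = 1.1×2.45² = 6.603 m²; P = 2y√(1+z²) = 2×2.45×1.487 = 7.284 m. Hydraulic radius R = A/P = 6.603/7.284 = 0.9064 m. Q_A = (1/0.025)·6.603·0.9064^(2/3)·√0.00027 = 4.065 m³/s.
Channel B: Flow area A = b·y = 4.02 × 1.33 = 5.347 m². Wetted perimeter P = b + 2y = 4.02 + 2×1.33 = 6.68 m. Hydraulic radius R = A/P = 5.347/6.68 = 0.8004 m. Q_B = (1/0.025)·5.347·0.8004^(2/3)·√0.00027 = 3.029 m³/s.
The larger discharge is 4.065 m³/s and the smaller is 3.029 m³/s; the ratio is 1.34.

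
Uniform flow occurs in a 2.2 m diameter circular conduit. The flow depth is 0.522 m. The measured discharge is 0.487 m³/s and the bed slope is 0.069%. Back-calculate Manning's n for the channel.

n = 0.017

For a circular section of diameter D = 2.2 m at depth y = 0.522 m, the central angle is θ = 2 arccos(1 − 2y/D) = 2.035 rad. Then A = (D²/8)(θ − sin θ) = 0.6903 m² and P = Dθ/2 = 2.239 m.
Hydraulic radius R = A/P = 0.6903/2.239 = 0.3084 m.
Rearranging Manning's equation: n = (1/Q) A R^(2/3) S^(1/2) = (1/0.487) × 0.6903 × 0.3084^(2/3) × √0.00069 = 0.017.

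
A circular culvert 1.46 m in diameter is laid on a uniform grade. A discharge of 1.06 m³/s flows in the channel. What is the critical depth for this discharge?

y_c = 0.526 m

At critical depth, Q² T / (g A³) = 1, i.e. A³/T = Q²/g = 1.06²/9.81 = 0.1145.
Try y = 0.465 m: A³/T = 0.07101 — too small.
Try y = 0.526 m: A³/T = 0.1143 — ≈ 0.1145.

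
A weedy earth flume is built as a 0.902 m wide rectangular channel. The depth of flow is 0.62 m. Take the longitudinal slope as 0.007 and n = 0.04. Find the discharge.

Flow area A = b·y = 0.902 × 0.62 = 0.5592 m². Wetted perimeter P = b + 2y = 0.902 + 2×0.62 = 2.142 m.
Hydraulic radius R = A/P = 0.5592/2.142 = 0.2611 m.
Manning's equation: Q = (1/n) A R^(2/3) S^(1/2) = (1/0.04) × 0.5592 × 0.2611^(2/3) × 0.007^(1/2) = 0.478 m³/s.

Q = 0.478 m³/s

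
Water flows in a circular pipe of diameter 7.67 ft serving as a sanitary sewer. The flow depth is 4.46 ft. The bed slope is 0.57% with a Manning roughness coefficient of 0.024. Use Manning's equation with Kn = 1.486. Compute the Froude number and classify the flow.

For a circular section of diameter D = 7.67 ft at depth y = 4.46 ft, the central angle is θ = 2 arccos(1 − 2y/D) = 3.469 rad. Then A = (D²/8)(θ − sin θ) = 27.87 ft² and P = Dθ/2 = 13.3 ft.
Hydraulic radius R = A/P = 27.87/13.3 = 2.095 ft.
V = (1.486/n) R^(2/3) √S = (1.486/0.024) × 2.095^(2/3) × √0.0057 = 7.654 ft/s. Hydraulic depth D_h = A/T = 27.87/7.567 = 3.683 ft.
Froude number Fr = V/√(g·D_h) = 7.654/√(32.2×3.683) = 0.703, which is less than 1, so the flow is subcritical.

subcritical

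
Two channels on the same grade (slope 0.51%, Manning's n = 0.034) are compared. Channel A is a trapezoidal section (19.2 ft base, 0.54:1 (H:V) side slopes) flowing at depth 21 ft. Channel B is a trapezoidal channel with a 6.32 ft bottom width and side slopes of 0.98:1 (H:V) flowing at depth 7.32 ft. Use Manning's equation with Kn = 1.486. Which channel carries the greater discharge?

Channel A: With bottom width b = 19.2 ft and side slope z = 0.54: A = (b + zy)y = (19.2 + 0.54×21)×21 = 641.3 ft²; P = b + 2y√(1+z²) = 19.2 + 2×21×1.136 = 66.93 ft. Hydraulic radius R = A/P = 641.3/66.93 = 9.582 ft. Q_A = (1.486/0.034)·641.3·9.582^(2/3)·√0.0051 = 9031 ft³/s.
Channel B: With bottom width b = 6.32 ft and side slope z = 0.98: A = (b + zy)y = (6.32 + 0.98×7.32)×7.32 = 98.77 ft²; P = b + 2y√(1+z²) = 6.32 + 2×7.32×1.4 = 26.82 ft. Hydraulic radius R = A/P = 98.77/26.82 = 3.683 ft. Q_B = (1.486/0.034)·98.77·3.683^(2/3)·√0.0051 = 735.3 ft³/s.
Q_A = 9031 ft³/s vs Q_B = 735.3 ft³/s, so channel A carries more.

channel A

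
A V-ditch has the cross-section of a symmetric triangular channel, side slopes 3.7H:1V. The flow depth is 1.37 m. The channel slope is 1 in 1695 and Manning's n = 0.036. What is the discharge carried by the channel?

Q = 3.56 m³/s

For a triangular section with side slope z = 3.7: A = zy² = 3.7×1.37² = 6.945 m²; P = 2y√(1+z²) = 2×1.37×3.833 = 10.5 m.
Hydraulic radius R = A/P = 6.945/10.5 = 0.6613 m.
Manning's equation: Q = (1/n) A R^(2/3) S^(1/2) = (1/0.036) × 6.945 × 0.6613^(2/3) × 0.00059^(1/2) = 3.56 m³/s.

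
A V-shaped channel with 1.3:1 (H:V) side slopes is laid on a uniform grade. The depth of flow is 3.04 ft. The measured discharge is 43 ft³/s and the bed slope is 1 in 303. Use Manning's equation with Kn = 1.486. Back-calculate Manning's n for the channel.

For a triangular section with side slope z = 1.3: A = zy² = 1.3×3.04² = 12.01 ft²; P = 2y√(1+z²) = 2×3.04×1.64 = 9.972 ft.
Hydraulic radius R = A/P = 12.01/9.972 = 1.205 ft.
Rearranging Manning's equation: n = (1.486/Q) A R^(2/3) S^(1/2) = (1.486/43) × 12.01 × 1.205^(2/3) × √0.0033 = 0.027.

n = 0.027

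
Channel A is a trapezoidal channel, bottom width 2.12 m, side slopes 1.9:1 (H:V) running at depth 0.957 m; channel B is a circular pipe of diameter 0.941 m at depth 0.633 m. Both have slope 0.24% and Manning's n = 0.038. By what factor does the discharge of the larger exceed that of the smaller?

Channel A: With bottom width b = 2.12 m and side slope z = 1.9: A = (b + zy)y = (2.12 + 1.9×0.957)×0.957 = 3.769 m²; P = b + 2y√(1+z²) = 2.12 + 2×0.957×2.147 = 6.23 m. Hydraulic radius R = A/P = 3.769/6.23 = 0.605 m. Q_A = (1/0.038)·3.769·0.605^(2/3)·√0.0024 = 3.476 m³/s.
Channel B: For a circular section of diameter D = 0.941 m at depth y = 0.633 m, the central angle is θ = 2 arccos(1 − 2y/D) = 3.847 rad. Then A = (D²/8)(θ − sin θ) = 0.4975 m² and P = Dθ/2 = 1.81 m. Hydraulic radius R = A/P = 0.4975/1.81 = 0.2749 m. Q_B = (1/0.038)·0.4975·0.2749^(2/3)·√0.0024 = 0.2712 m³/s.
The larger discharge is 3.476 m³/s and the smaller is 0.2712 m³/s; the ratio is 12.8.

12.8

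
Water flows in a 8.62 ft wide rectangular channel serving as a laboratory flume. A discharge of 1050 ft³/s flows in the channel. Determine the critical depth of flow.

For a rectangular channel, critical depth y_c = (q²/g)^(1/3) where q = Q/b = 1050/8.62 = 121.8 ft²/s.
So y_c = (121.8²/32.2)^(1/3) = 7.72 ft.

y_c = 7.72 ft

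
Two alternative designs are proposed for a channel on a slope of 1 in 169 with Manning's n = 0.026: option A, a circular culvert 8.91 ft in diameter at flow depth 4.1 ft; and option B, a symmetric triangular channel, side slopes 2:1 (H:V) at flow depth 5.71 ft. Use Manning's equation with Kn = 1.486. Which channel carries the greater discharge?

channel B

Channel A: For a circular section of diameter D = 8.91 ft at depth y = 4.1 ft, the central angle is θ = 2 arccos(1 − 2y/D) = 2.982 rad. Then A = (D²/8)(θ − sin θ) = 28.02 ft² and P = Dθ/2 = 13.29 ft. Hydraulic radius R = A/P = 28.02/13.29 = 2.109 ft. Q_A = (1.486/0.026)·28.02·2.109^(2/3)·√0.005917 = 202.6 ft³/s.
Channel B: For a triangular section with side slope z = 2: A = zy² = 2×5.71² = 65.21 ft²; P = 2y√(1+z²) = 2×5.71×2.236 = 25.54 ft. Hydraulic radius R = A/P = 65.21/25.54 = 2.554 ft. Q_B = (1.486/0.026)·65.21·2.554^(2/3)·√0.005917 = 535.6 ft³/s.
Q_A = 202.6 ft³/s vs Q_B = 535.6 ft³/s, so channel B carries more.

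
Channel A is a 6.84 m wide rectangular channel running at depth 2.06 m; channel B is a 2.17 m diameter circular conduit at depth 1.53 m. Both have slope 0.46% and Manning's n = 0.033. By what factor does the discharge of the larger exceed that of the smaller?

8.01

Channel A: Flow area A = b·y = 6.84 × 2.06 = 14.09 m². Wetted perimeter P = b + 2y = 6.84 + 2×2.06 = 10.96 m. Hydraulic radius R = A/P = 14.09/10.96 = 1.286 m. Q_A = (1/0.033)·14.09·1.286^(2/3)·√0.0046 = 34.24 m³/s.
Channel B: For a circular section of diameter D = 2.17 m at depth y = 1.53 m, the central angle is θ = 2 arccos(1 − 2y/D) = 3.987 rad. Then A = (D²/8)(θ − sin θ) = 2.787 m² and P = Dθ/2 = 4.326 m. Hydraulic radius R = A/P = 2.787/4.326 = 0.6443 m. Q_B = (1/0.033)·2.787·0.6443^(2/3)·√0.0046 = 4.273 m³/s.
The larger discharge is 34.24 m³/s and the smaller is 4.273 m³/s; the ratio is 8.01.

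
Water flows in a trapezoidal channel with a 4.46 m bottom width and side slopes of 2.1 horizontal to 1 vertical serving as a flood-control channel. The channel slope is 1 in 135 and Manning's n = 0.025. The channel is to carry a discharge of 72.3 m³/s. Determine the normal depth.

y_n = 2.04 m

Manning's equation rearranged: A R^(2/3) = nQ / (1·√S) = 0.025 × 72.3 / (√0.007407) = 21.
Trying y = 1.41 m: A R^(2/3) = 10.11 — short.
Trying y = 2.04 m: A R^(2/3) = 21.01 — matches.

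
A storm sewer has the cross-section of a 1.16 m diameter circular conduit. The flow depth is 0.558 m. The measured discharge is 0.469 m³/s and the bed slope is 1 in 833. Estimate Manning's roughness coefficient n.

For a circular section of diameter D = 1.16 m at depth y = 0.558 m, the central angle is θ = 2 arccos(1 − 2y/D) = 3.066 rad. Then A = (D²/8)(θ − sin θ) = 0.5029 m² and P = Dθ/2 = 1.778 m.
Hydraulic radius R = A/P = 0.5029/1.778 = 0.2828 m.
Rearranging Manning's equation: n = (1/Q) A R^(2/3) S^(1/2) = (1/0.469) × 0.5029 × 0.2828^(2/3) × √0.0012 = 0.016.

n = 0.016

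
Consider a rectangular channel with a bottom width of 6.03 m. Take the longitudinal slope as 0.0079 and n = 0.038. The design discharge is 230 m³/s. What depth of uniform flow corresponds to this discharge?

Manning's equation rearranged: A R^(2/3) = nQ / (1·√S) = 0.038 × 230 / (√0.0079) = 98.33.
Trying y = 7.21 m: A R^(2/3) = 71.88 — short.
Trying y = 9.41 m: A R^(2/3) = 98.39 — ≈ 98.33.

y_n = 9.41 m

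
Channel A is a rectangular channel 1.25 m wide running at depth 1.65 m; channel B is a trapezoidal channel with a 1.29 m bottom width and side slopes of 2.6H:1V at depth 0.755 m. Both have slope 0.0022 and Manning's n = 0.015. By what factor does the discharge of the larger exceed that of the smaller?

Channel A: Flow area A = b·y = 1.25 × 1.65 = 2.062 m². Wetted perimeter P = b + 2y = 1.25 + 2×1.65 = 4.55 m. Hydraulic radius R = A/P = 2.062/4.55 = 0.4533 m. Q_A = (1/0.015)·2.062·0.4533^(2/3)·√0.0022 = 3.806 m³/s.
Channel B: With bottom width b = 1.29 m and side slope z = 2.6: A = (b + zy)y = (1.29 + 2.6×0.755)×0.755 = 2.456 m²; P = b + 2y√(1+z²) = 1.29 + 2×0.755×2.786 = 5.496 m. Hydraulic radius R = A/P = 2.456/5.496 = 0.4468 m. Q_B = (1/0.015)·2.456·0.4468^(2/3)·√0.0022 = 4.489 m³/s.
The larger discharge is 4.489 m³/s and the smaller is 3.806 m³/s; the ratio is 1.18.

1.18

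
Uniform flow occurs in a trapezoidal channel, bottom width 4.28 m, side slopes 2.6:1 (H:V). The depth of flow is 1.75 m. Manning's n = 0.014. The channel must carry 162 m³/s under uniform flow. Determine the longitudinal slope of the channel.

With bottom width b = 4.28 m and side slope z = 2.6: A = (b + zy)y = (4.28 + 2.6×1.75)×1.75 = 15.45 m²; P = b + 2y√(1+z²) = 4.28 + 2×1.75×2.786 = 14.03 m.
Hydraulic radius R = A/P = 15.45/14.03 = 1.101 m.
From Manning's equation, S = [nQ / (1 A R^(2/3))]² = [0.014 × 162 / (1 × 15.45 × 1.101^(2/3))]² = 0.0189.

S = 0.0189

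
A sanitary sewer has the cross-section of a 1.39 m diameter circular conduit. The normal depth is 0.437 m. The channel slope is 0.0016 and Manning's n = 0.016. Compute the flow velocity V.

For a circular section of diameter D = 1.39 m at depth y = 0.437 m, the central angle is θ = 2 arccos(1 − 2y/D) = 2.381 rad. Then A = (D²/8)(θ − sin θ) = 0.4085 m² and P = Dθ/2 = 1.655 m.
Hydraulic radius R = A/P = 0.4085/1.655 = 0.2469 m.
From Manning's equation, V = (1/n) R^(2/3) S^(1/2) = (1/0.016) × 0.2469^(2/3) × 0.0016^(1/2) = 0.984 m/s.

V = 0.984 m/s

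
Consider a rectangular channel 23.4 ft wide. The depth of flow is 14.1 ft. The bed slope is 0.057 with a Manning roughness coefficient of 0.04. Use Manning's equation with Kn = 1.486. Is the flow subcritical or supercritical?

supercritical

Flow area A = b·y = 23.4 × 14.1 = 329.9 ft². Wetted perimeter P = b + 2y = 23.4 + 2×14.1 = 51.6 ft.
Hydraulic radius R = A/P = 329.9/51.6 = 6.394 ft.
V = (1.486/n) R^(2/3) √S = (1.486/0.04) × 6.394^(2/3) × √0.057 = 30.56 ft/s. Hydraulic depth D_h = A/T = 329.9/23.4 = 14.1 ft.
Froude number Fr = V/√(g·D_h) = 30.56/√(32.2×14.1) = 1.43, which is greater than 1, so the flow is supercritical.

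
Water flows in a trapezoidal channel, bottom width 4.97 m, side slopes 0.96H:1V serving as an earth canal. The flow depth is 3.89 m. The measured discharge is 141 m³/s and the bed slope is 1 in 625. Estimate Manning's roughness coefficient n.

With bottom width b = 4.97 m and side slope z = 0.96: A = (b + zy)y = (4.97 + 0.96×3.89)×3.89 = 33.86 m²; P = b + 2y√(1+z²) = 4.97 + 2×3.89×1.386 = 15.75 m.
Hydraulic radius R = A/P = 33.86/15.75 = 2.149 m.
Rearranging Manning's equation: n = (1/Q) A R^(2/3) S^(1/2) = (1/141) × 33.86 × 2.149^(2/3) × √0.0016 = 0.016.

n = 0.016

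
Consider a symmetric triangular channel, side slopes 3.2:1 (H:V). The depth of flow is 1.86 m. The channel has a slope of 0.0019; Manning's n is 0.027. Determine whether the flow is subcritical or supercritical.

For a triangular section with side slope z = 3.2: A = zy² = 3.2×1.86² = 11.07 m²; P = 2y√(1+z²) = 2×1.86×3.353 = 12.47 m.
Hydraulic radius R = A/P = 11.07/12.47 = 0.8877 m.
V = (1/n) R^(2/3) √S = (1/0.027) × 0.8877^(2/3) × √0.0019 = 1.491 m/s. Hydraulic depth D_h = A/T = 11.07/11.9 = 0.93 m.
Froude number Fr = V/√(g·D_h) = 1.491/√(9.81×0.93) = 0.494, which is less than 1, so the flow is subcritical.

subcritical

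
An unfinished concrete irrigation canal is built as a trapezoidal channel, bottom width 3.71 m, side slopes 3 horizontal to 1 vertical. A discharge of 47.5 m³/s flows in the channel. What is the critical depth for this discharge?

y_c = 1.68 m

At critical depth, Q² T / (g A³) = 1, i.e. A³/T = Q²/g = 47.5²/9.81 = 230.
Trying y = 2.11 m: A³/T = 580.8 — too large.
Trying y = 1.31 m: A³/T = 86.65 — too small.
Trying y = 1.68 m: A³/T = 230.3 — close enough.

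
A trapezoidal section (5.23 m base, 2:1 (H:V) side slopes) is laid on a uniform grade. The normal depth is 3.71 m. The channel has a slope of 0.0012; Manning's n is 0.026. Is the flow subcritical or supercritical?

subcritical

With bottom width b = 5.23 m and side slope z = 2: A = (b + zy)y = (5.23 + 2×3.71)×3.71 = 46.93 m²; P = b + 2y√(1+z²) = 5.23 + 2×3.71×2.236 = 21.82 m.
Hydraulic radius R = A/P = 46.93/21.82 = 2.151 m.
V = (1/n) R^(2/3) √S = (1/0.026) × 2.151^(2/3) × √0.0012 = 2.22 m/s. Hydraulic depth D_h = A/T = 46.93/20.07 = 2.338 m.
Froude number Fr = V/√(g·D_h) = 2.22/√(9.81×2.338) = 0.463, which is less than 1, so the flow is subcritical.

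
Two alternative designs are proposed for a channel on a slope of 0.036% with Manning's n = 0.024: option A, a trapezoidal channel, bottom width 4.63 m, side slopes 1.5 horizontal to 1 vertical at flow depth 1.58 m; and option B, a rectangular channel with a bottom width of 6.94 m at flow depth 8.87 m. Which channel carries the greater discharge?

channel B

Channel A: With bottom width b = 4.63 m and side slope z = 1.5: A = (b + zy)y = (4.63 + 1.5×1.58)×1.58 = 11.06 m²; P = b + 2y√(1+z²) = 4.63 + 2×1.58×1.803 = 10.33 m. Hydraulic radius R = A/P = 11.06/10.33 = 1.071 m. Q_A = (1/0.024)·11.06·1.071^(2/3)·√0.00036 = 9.153 m³/s.
Channel B: Flow area A = b·y = 6.94 × 8.87 = 61.56 m². Wetted perimeter P = b + 2y = 6.94 + 2×8.87 = 24.68 m. Hydraulic radius R = A/P = 61.56/24.68 = 2.494 m. Q_B = (1/0.024)·61.56·2.494^(2/3)·√0.00036 = 89.51 m³/s.
Q_A = 9.153 m³/s vs Q_B = 89.51 m³/s, so channel B carries more.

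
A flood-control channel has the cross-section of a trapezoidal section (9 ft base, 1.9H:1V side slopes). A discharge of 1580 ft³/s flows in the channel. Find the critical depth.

At critical depth, Q² T / (g A³) = 1, i.e. A³/T = Q²/g = 1580²/32.2 = 77530.
Trying y = 4.41 ft: A³/T = 17480 — too small.
Trying y = 8.14 ft: A³/T = 197800 — too large.
Trying y = 6.46 ft: A³/T = 77370 — ≈ 77530.

y_c = 6.46 ft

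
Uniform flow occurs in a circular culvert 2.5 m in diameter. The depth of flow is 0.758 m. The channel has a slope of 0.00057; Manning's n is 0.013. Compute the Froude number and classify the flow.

subcritical

For a circular section of diameter D = 2.5 m at depth y = 0.758 m, the central angle is θ = 2 arccos(1 − 2y/D) = 2.333 rad. Then A = (D²/8)(θ − sin θ) = 1.257 m² and P = Dθ/2 = 2.916 m.
Hydraulic radius R = A/P = 1.257/2.916 = 0.4311 m.
V = (1/n) R^(2/3) √S = (1/0.013) × 0.4311^(2/3) × √0.00057 = 1.048 m/s. Hydraulic depth D_h = A/T = 1.257/2.298 = 0.5469 m.
Froude number Fr = V/√(g·D_h) = 1.048/√(9.81×0.5469) = 0.452, which is less than 1, so the flow is subcritical.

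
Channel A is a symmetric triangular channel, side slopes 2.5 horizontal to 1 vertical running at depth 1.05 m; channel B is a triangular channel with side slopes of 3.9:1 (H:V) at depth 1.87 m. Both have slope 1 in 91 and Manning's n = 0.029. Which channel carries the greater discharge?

channel B

Channel A: For a triangular section with side slope z = 2.5: A = zy² = 2.5×1.05² = 2.756 m²; P = 2y√(1+z²) = 2×1.05×2.693 = 5.654 m. Hydraulic radius R = A/P = 2.756/5.654 = 0.4875 m. Q_A = (1/0.029)·2.756·0.4875^(2/3)·√0.01099 = 6.171 m³/s.
Channel B: For a triangular section with side slope z = 3.9: A = zy² = 3.9×1.87² = 13.64 m²; P = 2y√(1+z²) = 2×1.87×4.026 = 15.06 m. Hydraulic radius R = A/P = 13.64/15.06 = 0.9057 m. Q_B = (1/0.029)·13.64·0.9057^(2/3)·√0.01099 = 46.15 m³/s.
Q_A = 6.171 m³/s vs Q_B = 46.15 m³/s, so channel B carries more.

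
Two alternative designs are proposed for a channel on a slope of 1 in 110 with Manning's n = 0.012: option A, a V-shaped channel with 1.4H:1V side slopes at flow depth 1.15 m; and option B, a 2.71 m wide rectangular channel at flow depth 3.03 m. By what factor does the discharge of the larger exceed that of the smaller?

Channel A: For a triangular section with side slope z = 1.4: A = zy² = 1.4×1.15² = 1.851 m²; P = 2y√(1+z²) = 2×1.15×1.72 = 3.957 m. Hydraulic radius R = A/P = 1.851/3.957 = 0.4679 m. Q_A = (1/0.012)·1.851·0.4679^(2/3)·√0.009091 = 8.866 m³/s.
Channel B: Flow area A = b·y = 2.71 × 3.03 = 8.211 m². Wetted perimeter P = b + 2y = 2.71 + 2×3.03 = 8.77 m. Hydraulic radius R = A/P = 8.211/8.77 = 0.9363 m. Q_B = (1/0.012)·8.211·0.9363^(2/3)·√0.009091 = 62.44 m³/s.
The larger discharge is 62.44 m³/s and the smaller is 8.866 m³/s; the ratio is 7.04.

7.04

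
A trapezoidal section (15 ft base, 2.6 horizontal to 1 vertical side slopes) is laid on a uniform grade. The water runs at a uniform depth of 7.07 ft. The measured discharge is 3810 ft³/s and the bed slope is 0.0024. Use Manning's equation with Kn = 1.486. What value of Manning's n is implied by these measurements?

With bottom width b = 15 ft and side slope z = 2.6: A = (b + zy)y = (15 + 2.6×7.07)×7.07 = 236 ft²; P = b + 2y√(1+z²) = 15 + 2×7.07×2.786 = 54.39 ft.
Hydraulic radius R = A/P = 236/54.39 = 4.339 ft.
Rearranging Manning's equation: n = (1.486/Q) A R^(2/3) S^(1/2) = (1.486/3810) × 236 × 4.339^(2/3) × √0.0024 = 0.012.

n = 0.012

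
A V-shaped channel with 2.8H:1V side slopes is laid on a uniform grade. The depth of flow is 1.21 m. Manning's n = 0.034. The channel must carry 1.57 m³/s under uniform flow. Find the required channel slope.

For a triangular section with side slope z = 2.8: A = zy² = 2.8×1.21² = 4.099 m²; P = 2y√(1+z²) = 2×1.21×2.973 = 7.195 m.
Hydraulic radius R = A/P = 4.099/7.195 = 0.5698 m.
From Manning's equation, S = [nQ / (1 A R^(2/3))]² = [0.034 × 1.57 / (1 × 4.099 × 0.5698^(2/3))]² = 0.000359.

S = 0.000359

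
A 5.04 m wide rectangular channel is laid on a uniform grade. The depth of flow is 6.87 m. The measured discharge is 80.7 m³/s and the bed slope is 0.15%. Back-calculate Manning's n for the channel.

Flow area A = b·y = 5.04 × 6.87 = 34.62 m². Wetted perimeter P = b + 2y = 5.04 + 2×6.87 = 18.78 m.
Hydraulic radius R = A/P = 34.62/18.78 = 1.844 m.
Rearranging Manning's equation: n = (1/Q) A R^(2/3) S^(1/2) = (1/80.7) × 34.62 × 1.844^(2/3) × √0.0015 = 0.025.

n = 0.025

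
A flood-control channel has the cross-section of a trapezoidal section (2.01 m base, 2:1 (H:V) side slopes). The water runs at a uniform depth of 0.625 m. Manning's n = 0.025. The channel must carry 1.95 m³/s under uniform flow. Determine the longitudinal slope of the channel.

S = 0.0018

With bottom width b = 2.01 m and side slope z = 2: A = (b + zy)y = (2.01 + 2×0.625)×0.625 = 2.037 m²; P = b + 2y√(1+z²) = 2.01 + 2×0.625×2.236 = 4.805 m.
Hydraulic radius R = A/P = 2.037/4.805 = 0.424 m.
From Manning's equation, S = [nQ / (1 A R^(2/3))]² = [0.025 × 1.95 / (1 × 2.037 × 0.424^(2/3))]² = 0.0018.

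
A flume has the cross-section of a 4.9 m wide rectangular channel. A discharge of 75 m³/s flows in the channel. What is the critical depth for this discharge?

For a rectangular channel, critical depth y_c = (q²/g)^(1/3) where q = Q/b = 75/4.9 = 15.31 m²/s.
So y_c = (15.31²/9.81)^(1/3) = 2.88 m.

y_c = 2.88 m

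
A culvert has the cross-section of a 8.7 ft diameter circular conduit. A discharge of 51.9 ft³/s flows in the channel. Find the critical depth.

At critical depth, Q² T / (g A³) = 1, i.e. A³/T = Q²/g = 51.9²/32.2 = 83.65.
Try y = 2.03 ft: A³/T = 159.2 — high.
Try y = 1.72 ft: A³/T = 83.26 — close enough.

y_c = 1.72 ft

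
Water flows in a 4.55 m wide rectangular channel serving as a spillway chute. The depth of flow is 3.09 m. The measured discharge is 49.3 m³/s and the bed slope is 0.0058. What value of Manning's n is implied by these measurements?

n = 0.026

Flow area A = b·y = 4.55 × 3.09 = 14.06 m². Wetted perimeter P = b + 2y = 4.55 + 2×3.09 = 10.73 m.
Hydraulic radius R = A/P = 14.06/10.73 = 1.31 m.
Rearranging Manning's equation: n = (1/Q) A R^(2/3) S^(1/2) = (1/49.3) × 14.06 × 1.31^(2/3) × √0.0058 = 0.026.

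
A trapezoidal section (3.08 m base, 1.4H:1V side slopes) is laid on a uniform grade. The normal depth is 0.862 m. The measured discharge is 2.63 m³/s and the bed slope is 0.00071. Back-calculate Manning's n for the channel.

With bottom width b = 3.08 m and side slope z = 1.4: A = (b + zy)y = (3.08 + 1.4×0.862)×0.862 = 3.695 m²; P = b + 2y√(1+z²) = 3.08 + 2×0.862×1.72 = 6.046 m.
Hydraulic radius R = A/P = 3.695/6.046 = 0.6112 m.
Rearranging Manning's equation: n = (1/Q) A R^(2/3) S^(1/2) = (1/2.63) × 3.695 × 0.6112^(2/3) × √0.00071 = 0.027.

n = 0.027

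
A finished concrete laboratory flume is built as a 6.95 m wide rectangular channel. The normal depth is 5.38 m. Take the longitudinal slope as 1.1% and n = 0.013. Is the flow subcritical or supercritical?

Flow area A = b·y = 6.95 × 5.38 = 37.39 m². Wetted perimeter P = b + 2y = 6.95 + 2×5.38 = 17.71 m.
Hydraulic radius R = A/P = 37.39/17.71 = 2.111 m.
V = (1/n) R^(2/3) √S = (1/0.013) × 2.111^(2/3) × √0.011 = 13.28 m/s. Hydraulic depth D_h = A/T = 37.39/6.95 = 5.38 m.
Froude number Fr = V/√(g·D_h) = 13.28/√(9.81×5.38) = 1.83, which is greater than 1, so the flow is supercritical.

supercritical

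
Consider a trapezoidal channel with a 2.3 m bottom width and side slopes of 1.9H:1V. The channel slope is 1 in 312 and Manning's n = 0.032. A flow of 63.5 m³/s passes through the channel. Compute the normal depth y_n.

y_n = 3.13 m

Manning's equation rearranged: A R^(2/3) = nQ / (1·√S) = 0.032 × 63.5 / (√0.003205) = 35.89.
Try y = 3.77 m: A R^(2/3) = 55.29 — high.
Try y = 2.71 m: A R^(2/3) = 25.84 — low.
Try y = 3.13 m: A R^(2/3) = 35.9 — close enough.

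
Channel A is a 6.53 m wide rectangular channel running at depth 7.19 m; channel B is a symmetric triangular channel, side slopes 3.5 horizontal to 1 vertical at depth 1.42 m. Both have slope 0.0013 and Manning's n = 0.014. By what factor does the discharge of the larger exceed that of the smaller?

Channel A: Flow area A = b·y = 6.53 × 7.19 = 46.95 m². Wetted perimeter P = b + 2y = 6.53 + 2×7.19 = 20.91 m. Hydraulic radius R = A/P = 46.95/20.91 = 2.245 m. Q_A = (1/0.014)·46.95·2.245^(2/3)·√0.0013 = 207.3 m³/s.
Channel B: For a triangular section with side slope z = 3.5: A = zy² = 3.5×1.42² = 7.057 m²; P = 2y√(1+z²) = 2×1.42×3.64 = 10.34 m. Hydraulic radius R = A/P = 7.057/10.34 = 0.6827 m. Q_B = (1/0.014)·7.057·0.6827^(2/3)·√0.0013 = 14.09 m³/s.
The larger discharge is 207.3 m³/s and the smaller is 14.09 m³/s; the ratio is 14.7.

14.7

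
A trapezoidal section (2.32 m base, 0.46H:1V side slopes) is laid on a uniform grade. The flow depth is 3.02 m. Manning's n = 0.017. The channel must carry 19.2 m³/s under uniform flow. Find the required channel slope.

With bottom width b = 2.32 m and side slope z = 0.46: A = (b + zy)y = (2.32 + 0.46×3.02)×3.02 = 11.2 m²; P = b + 2y√(1+z²) = 2.32 + 2×3.02×1.101 = 8.968 m.
Hydraulic radius R = A/P = 11.2/8.968 = 1.249 m.
From Manning's equation, S = [nQ / (1 A R^(2/3))]² = [0.017 × 19.2 / (1 × 11.2 × 1.249^(2/3))]² = 0.000631.

S = 0.000631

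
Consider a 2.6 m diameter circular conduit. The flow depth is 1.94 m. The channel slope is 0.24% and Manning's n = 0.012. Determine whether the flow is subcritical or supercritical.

subcritical

For a circular section of diameter D = 2.6 m at depth y = 1.94 m, the central angle is θ = 2 arccos(1 − 2y/D) = 4.171 rad. Then A = (D²/8)(θ − sin θ) = 4.249 m² and P = Dθ/2 = 5.422 m.
Hydraulic radius R = A/P = 4.249/5.422 = 0.7836 m.
V = (1/n) R^(2/3) √S = (1/0.012) × 0.7836^(2/3) × √0.0024 = 3.47 m/s. Hydraulic depth D_h = A/T = 4.249/2.263 = 1.877 m.
Froude number Fr = V/√(g·D_h) = 3.47/√(9.81×1.877) = 0.809, which is less than 1, so the flow is subcritical.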